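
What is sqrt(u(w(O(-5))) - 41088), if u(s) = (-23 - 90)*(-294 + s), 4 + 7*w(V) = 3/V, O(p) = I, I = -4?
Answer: I*sqrt(1526707)/14 ≈ 88.257*I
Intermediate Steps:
O(p) = -4
w(V) = -4/7 + 3/(7*V) (w(V) = -4/7 + (3/V)/7 = -4/7 + 3/(7*V))
u(s) = 33222 - 113*s (u(s) = -113*(-294 + s) = 33222 - 113*s)
sqrt(u(w(O(-5))) - 41088) = sqrt((33222 - 113*(3 - 4*(-4))/(7*(-4))) - 41088) = sqrt((33222 - 113*(-1)*(3 + 16)/(7*4)) - 41088) = sqrt((33222 - 113*(-1)*19/(7*4)) - 41088) = sqrt((33222 - 113*(-19/28)) - 41088) = sqrt((33222 + 2147/28) - 41088) = sqrt(932363/28 - 41088) = sqrt(-218101/28) = I*sqrt(1526707)/14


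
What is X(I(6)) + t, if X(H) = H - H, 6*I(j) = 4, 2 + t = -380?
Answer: -382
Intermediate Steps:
t = -382 (t = -2 - 380 = -382)
I(j) = 2/3 (I(j) = (1/6)*4 = 2/3)
X(H) = 0
X(I(6)) + t = 0 - 382 = -382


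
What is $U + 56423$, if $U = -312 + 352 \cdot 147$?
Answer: $107855$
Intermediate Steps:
$U = 51432$ ($U = -312 + 51744 = 51432$)
$U + 56423 = 51432 + 56423 = 107855$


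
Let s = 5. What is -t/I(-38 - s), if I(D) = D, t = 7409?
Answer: 7409/43 ≈ 172.30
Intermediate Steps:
-t/I(-38 - s) = -7409/(-38 - 1*5) = -7409/(-38 - 5) = -7409/(-43) = -7409*(-1)/43 = -1*(-7409/43) = 7409/43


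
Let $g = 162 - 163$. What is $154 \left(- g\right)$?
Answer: $154$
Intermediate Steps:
$g = -1$
$154 \left(- g\right) = 154 \left(\left(-1\right) \left(-1\right)\right) = 154 \cdot 1 = 154$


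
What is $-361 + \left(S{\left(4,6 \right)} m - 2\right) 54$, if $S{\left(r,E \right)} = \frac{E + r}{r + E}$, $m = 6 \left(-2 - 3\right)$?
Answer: $-2089$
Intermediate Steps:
$m = -30$ ($m = 6 \left(-5\right) = -30$)
$S{\left(r,E \right)} = 1$ ($S{\left(r,E \right)} = \frac{E + r}{E + r} = 1$)
$-361 + \left(S{\left(4,6 \right)} m - 2\right) 54 = -361 + \left(1 \left(-30\right) - 2\right) 54 = -361 + \left(-30 - 2\right) 54 = -361 - 1728 = -2089$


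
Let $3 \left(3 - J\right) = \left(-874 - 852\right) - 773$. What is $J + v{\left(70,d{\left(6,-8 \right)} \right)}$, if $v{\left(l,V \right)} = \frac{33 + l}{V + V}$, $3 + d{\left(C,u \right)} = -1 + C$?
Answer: $\frac{3447}{4} \approx 861.75$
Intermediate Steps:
$d{\left(C,u \right)} = -4 + C$ ($d{\left(C,u \right)} = -3 + \left(-1 + C\right) = -4 + C$)
$J = 836$ ($J = 3 - \frac{\left(-874 - 852\right) - 773}{3} = 3 - \frac{-1726 - 773}{3} = 3 - -833 = 3 + 833 = 836$)
$v{\left(l,V \right)} = \frac{33 + l}{2 V}$
$J + v{\left(70,d{\left(6,-8 \right)} \right)} = 836 + \frac{33 + 70}{2 \left(-4 + 6\right)} = 836 + \frac{1}{2} \cdot \frac{1}{2} \cdot 103 = 836 + \frac{103}{4} = \frac{3447}{4}$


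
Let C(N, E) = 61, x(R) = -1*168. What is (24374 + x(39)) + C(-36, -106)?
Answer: 24267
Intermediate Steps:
x(R) = -168
(24374 + x(39)) + C(-36, -106) = (24374 - 168) + 61 = 24206 + 61 = 24267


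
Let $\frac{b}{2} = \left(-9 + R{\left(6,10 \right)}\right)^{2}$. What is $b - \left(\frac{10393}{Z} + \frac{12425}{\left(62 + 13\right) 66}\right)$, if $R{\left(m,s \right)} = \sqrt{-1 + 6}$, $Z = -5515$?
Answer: $\frac{187135699}{1091970} - 36 \sqrt{5} \approx 90.876$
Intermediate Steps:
$R{\left(m,s \right)} = \sqrt{5}$
$b = 2 \left(-9 + \sqrt{5}\right)^{2} \approx 91.502$
$b - \left(\frac{10393}{Z} + \frac{12425}{\left(62 + 13\right) 66}\right) = \left(172 - 36 \sqrt{5}\right) - \left(\frac{10393}{-5515} + \frac{12425}{\left(62 + 13\right) 66}\right) = \left(172 - 36 \sqrt{5}\right) - \left(10393 \left(- \frac{1}{5515}\right) + \frac{12425}{75 \cdot 66}\right) = \left(172 - 36 \sqrt{5}\right) - \left(- \frac{10393}{5515} + \frac{12425}{4950}\right) = \left(172 - 36 \sqrt{5}\right) - \left(- \frac{10393}{5515} + 12425 \cdot \frac{1}{4950}\right) = \left(172 - 36 \sqrt{5}\right) - \left(- \frac{10393}{5515} + \frac{497}{198}\right) = \left(172 - 36 \sqrt{5}\right) - \frac{683141}{1091970} = \frac{187135699}{1091970} - 36 \sqrt{5}$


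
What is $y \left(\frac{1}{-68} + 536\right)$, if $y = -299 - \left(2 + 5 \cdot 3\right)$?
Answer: $- \frac{2879313}{17} \approx -1.6937 \cdot 10^{5}$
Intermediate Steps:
$y = -316$ ($y = -299 - \left(2 + 15\right) = -299 - 17 = -316$)
$y \left(\frac{1}{-68} + 536\right) = - 316 \left(\frac{1}{-68} + 536\right) = - 316 \left(- \frac{1}{68} + 536\right) = \left(-316\right) \frac{36447}{68} = - \frac{2879313}{17}$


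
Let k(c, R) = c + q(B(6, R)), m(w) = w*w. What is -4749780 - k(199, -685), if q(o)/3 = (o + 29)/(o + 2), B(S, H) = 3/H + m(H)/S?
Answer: -1526774017891024/321427327 ≈ -4.7500e+6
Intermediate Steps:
m(w) = w²
B(S, H) = 3/H + H²/S
q(o) = 3*(29 + o)/(2 + o) (q(o) = 3*((o + 29)/(o + 2)) = 3*((29 + o)/(2 + o)) = 3*(29 + o)/(2 + o))
k(c, R) = c + 3*(29 + 3/R + R²/6)/(2 + 3/R + R²/6) (k(c, R) = c + 3*(29 + (3/R + R²/6))/(2 + (3/R + R²/6)) = c + 3*(29 + 3/R + R²/6)/(2 + 3/R + R²/6))
-4749780 - k(199, -685) = -4749780 - (54 + 3*(-685)³ + 522*(-685) + 199*(18 + (-685)³ + 12*(-685)))/(18 + (-685)³ + 12*(-685)) = -4749780 - (54 + 3*(-321419125) - 357570 + 199*(18 - 321419125 - 8220))/(18 - 321419125 - 8220) = -4749780 - (54 - 964257375 - 357570 + 199*(-321427327))/(-321427327) = -4749780 - (-1)*(54 - 964257375 - 357570 - 63964038073)/321427327 = -4749780 - (-1)*(-64928652964)/321427327 = -4749780 - 1*64928652964/321427327 = -4749780 - 64928652964/321427327 = -1526774017891024/321427327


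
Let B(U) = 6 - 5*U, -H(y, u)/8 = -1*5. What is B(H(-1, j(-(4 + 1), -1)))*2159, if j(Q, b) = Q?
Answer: -418846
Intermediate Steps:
H(y, u) = 40 (H(y, u) = -(-8)*5 = -8*(-5) = 40)
B(H(-1, j(-(4 + 1), -1)))*2159 = (6 - 5*40)*2159 = (6 - 200)*2159 = -194*2159 = -418846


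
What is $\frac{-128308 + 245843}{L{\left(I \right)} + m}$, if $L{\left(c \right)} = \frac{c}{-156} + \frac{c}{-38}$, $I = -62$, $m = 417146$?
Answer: $\frac{174186870}{618213379} \approx 0.28176$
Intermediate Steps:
$L{\left(c \right)} = - \frac{97 c}{2964}$ ($L{\left(c \right)} = c \left(- \frac{1}{156}\right) + c \left(- \frac{1}{38}\right) = - \frac{c}{156} - \frac{c}{38} = - \frac{97 c}{2964}$)
$\frac{-128308 + 245843}{L{\left(I \right)} + m} = \frac{-128308 + 245843}{\left(- \frac{97}{2964}\right) \left(-62\right) + 417146} = \frac{117535}{\frac{3007}{1482} + 417146} = \frac{117535}{\frac{618213379}{1482}} = 117535 \cdot \frac{1482}{618213379} = \frac{174186870}{618213379}$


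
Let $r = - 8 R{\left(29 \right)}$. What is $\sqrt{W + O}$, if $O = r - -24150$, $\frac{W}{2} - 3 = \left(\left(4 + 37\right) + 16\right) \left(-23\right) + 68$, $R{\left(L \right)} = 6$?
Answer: $\sqrt{21622} \approx 147.04$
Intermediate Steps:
$W = -2480$ ($W = 6 + 2 \left(\left(\left(4 + 37\right) + 16\right) \left(-23\right) + 68\right) = 6 + 2 \left(\left(41 + 16\right) \left(-23\right) + 68\right) = 6 + 2 \left(57 \left(-23\right) + 68\right) = 6 + 2 \left(-1311 + 68\right) = 6 + 2 \left(-1243\right) = 6 - 2486 = -2480$)
$r = -48$ ($r = \left(-8\right) 6 = -48$)
$O = 24102$ ($O = -48 - -24150 = -48 + 24150 = 24102$)
$\sqrt{W + O} = \sqrt{-2480 + 24102} = \sqrt{21622}$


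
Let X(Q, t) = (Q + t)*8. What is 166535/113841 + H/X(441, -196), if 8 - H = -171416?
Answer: 354312289/3984435 ≈ 88.924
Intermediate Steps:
H = 171424 (H = 8 - 1*(-171416) = 8 + 171416 = 171424)
X(Q, t) = 8*Q + 8*t
166535/113841 + H/X(441, -196) = 166535/113841 + 171424/(8*441 + 8*(-196)) = 166535*(1/113841) + 171424/(3528 - 1568) = 166535/113841 + 171424/1960 = 166535/113841 + 171424*(1/1960) = 166535/113841 + 21428/245 = 354312289/3984435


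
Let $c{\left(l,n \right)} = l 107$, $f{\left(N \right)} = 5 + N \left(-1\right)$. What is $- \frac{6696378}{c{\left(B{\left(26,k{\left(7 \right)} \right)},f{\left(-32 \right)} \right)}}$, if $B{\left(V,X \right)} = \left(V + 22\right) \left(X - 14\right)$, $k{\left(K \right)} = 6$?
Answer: $\frac{1116063}{6848} \approx 162.98$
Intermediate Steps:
$f{\left(N \right)} = 5 - N$
$B{\left(V,X \right)} = \left(-14 + X\right) \left(22 + V\right)$ ($B{\left(V,X \right)} = \left(22 + V\right) \left(X - 14\right) = \left(22 + V\right) \left(-14 + X\right) = \left(-14 + X\right) \left(22 + V\right)$)
$c{\left(l,n \right)} = 107 l$
$- \frac{6696378}{c{\left(B{\left(26,k{\left(7 \right)} \right)},f{\left(-32 \right)} \right)}} = - \frac{6696378}{107 \left(-308 - 364 + 22 \cdot 6 + 26 \cdot 6\right)} = - \frac{6696378}{107 \left(-308 - 364 + 132 + 156\right)} = - \frac{6696378}{107 \left(-384\right)} = - \frac{6696378}{-41088} = \left(-6696378\right) \left(- \frac{1}{41088}\right) = \frac{1116063}{6848}$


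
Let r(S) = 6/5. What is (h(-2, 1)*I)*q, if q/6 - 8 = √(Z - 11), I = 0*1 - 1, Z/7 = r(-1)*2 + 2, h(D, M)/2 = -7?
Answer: 672 + 252*√55/5 ≈ 1045.8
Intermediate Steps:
r(S) = 6/5 (r(S) = 6*(⅕) = 6/5)
h(D, M) = -14 (h(D, M) = 2*(-7) = -14)
Z = 154/5 (Z = 7*((6/5)*2 + 2) = 7*(12/5 + 2) = 7*(22/5) = 154/5 ≈ 30.800)
I = -1 (I = 0 - 1 = -1)
q = 48 + 18*√55/5 (q = 48 + 6*√(154/5 - 11) = 48 + 6*√(99/5) = 48 + 6*(3*√55/5) = 48 + 18*√55/5 ≈ 74.698)
(h(-2, 1)*I)*q = (-14*(-1))*(48 + 18*√55/5) = 14*(48 + 18*√55/5) = 672 + 252*√55/5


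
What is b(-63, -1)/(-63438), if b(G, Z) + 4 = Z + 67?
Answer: -31/31719 ≈ -0.00097733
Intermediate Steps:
b(G, Z) = 63 + Z (b(G, Z) = -4 + (Z + 67) = -4 + (67 + Z) = 63 + Z)
b(-63, -1)/(-63438) = (63 - 1)/(-63438) = 62*(-1/63438) = -31/31719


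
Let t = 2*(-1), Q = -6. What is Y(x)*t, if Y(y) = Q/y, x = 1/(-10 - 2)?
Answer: -144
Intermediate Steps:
x = -1/12 (x = 1/(-12) = -1/12 ≈ -0.083333)
Y(y) = -6/y
t = -2
Y(x)*t = -6/(-1/12)*(-2) = -6*(-12)*(-2) = 72*(-2) = -144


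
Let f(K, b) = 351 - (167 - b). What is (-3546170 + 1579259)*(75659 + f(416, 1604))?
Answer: -152331356217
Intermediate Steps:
f(K, b) = 184 + b (f(K, b) = 351 + (-167 + b) = 184 + b)
(-3546170 + 1579259)*(75659 + f(416, 1604)) = (-3546170 + 1579259)*(75659 + (184 + 1604)) = -1966911*(75659 + 1788) = -1966911*77447 = -152331356217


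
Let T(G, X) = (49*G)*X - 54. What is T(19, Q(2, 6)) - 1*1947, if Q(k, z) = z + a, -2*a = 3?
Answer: 4377/2 ≈ 2188.5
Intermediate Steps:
a = -3/2 (a = -½*3 = -3/2 ≈ -1.5000)
Q(k, z) = -3/2 + z (Q(k, z) = z - 3/2 = -3/2 + z)
T(G, X) = -54 + 49*G*X (T(G, X) = 49*G*X - 54 = -54 + 49*G*X)
T(19, Q(2, 6)) - 1*1947 = (-54 + 49*19*(-3/2 + 6)) - 1*1947 = (-54 + 49*19*(9/2)) - 1947 = (-54 + 8379/2) - 1947 = 8271/2 - 1947 = 4377/2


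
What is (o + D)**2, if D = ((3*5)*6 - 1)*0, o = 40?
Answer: 1600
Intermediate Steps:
D = 0 (D = (15*6 - 1)*0 = (90 - 1)*0 = 89*0 = 0)
(o + D)**2 = (40 + 0)**2 = 40**2 = 1600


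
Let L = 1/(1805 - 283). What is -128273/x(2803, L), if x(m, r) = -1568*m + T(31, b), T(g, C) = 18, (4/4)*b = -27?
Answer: 128273/4395086 ≈ 0.029186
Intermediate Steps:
b = -27
L = 1/1522 ≈ 0.00065703
x(m, r) = 18 - 1568*m (x(m, r) = -1568*m + 18 = 18 - 1568*m)
-128273/x(2803, L) = -128273/(18 - 1568*2803) = -128273/(18 - 4395104) = -128273/(-4395086) = -128273*(-1/4395086) = 128273/4395086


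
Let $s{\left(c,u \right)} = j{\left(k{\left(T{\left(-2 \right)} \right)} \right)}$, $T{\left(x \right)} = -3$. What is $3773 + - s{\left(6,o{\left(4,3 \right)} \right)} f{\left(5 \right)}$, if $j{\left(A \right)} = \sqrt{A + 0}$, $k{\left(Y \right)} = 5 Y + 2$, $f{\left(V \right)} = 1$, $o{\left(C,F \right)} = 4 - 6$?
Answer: $3773 - i \sqrt{13} \approx 3773.0 - 3.6056 i$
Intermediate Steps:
$o{\left(C,F \right)} = -2$ ($o{\left(C,F \right)} = 4 - 6 = -2$)
$k{\left(Y \right)} = 2 + 5 Y$
$j{\left(A \right)} = \sqrt{A}$
$s{\left(c,u \right)} = i \sqrt{13}$ ($s{\left(c,u \right)} = \sqrt{2 + 5 \left(-3\right)} = \sqrt{2 - 15} = \sqrt{-13} = i \sqrt{13}$)
$3773 + - s{\left(6,o{\left(4,3 \right)} \right)} f{\left(5 \right)} = 3773 + - i \sqrt{13} \cdot 1 = 3773 - i \sqrt{13}$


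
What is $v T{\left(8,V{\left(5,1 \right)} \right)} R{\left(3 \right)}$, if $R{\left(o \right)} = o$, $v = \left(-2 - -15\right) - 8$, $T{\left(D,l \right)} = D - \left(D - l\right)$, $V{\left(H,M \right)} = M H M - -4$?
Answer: $135$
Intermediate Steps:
$V{\left(H,M \right)} = 4 + H M^{2}$ ($V{\left(H,M \right)} = H M M + 4 = H M^{2} + 4 = 4 + H M^{2}$)
$T{\left(D,l \right)} = l$
$v = 5$ ($v = \left(-2 + 15\right) - 8 = 13 - 8 = 5$)
$v T{\left(8,V{\left(5,1 \right)} \right)} R{\left(3 \right)} = 5 \left(4 + 5 \cdot 1^{2}\right) 3 = 5 \left(4 + 5 \cdot 1\right) 3 = 5 \left(4 + 5\right) 3 = 5 \cdot 9 \cdot 3 = 45 \cdot 3 = 135$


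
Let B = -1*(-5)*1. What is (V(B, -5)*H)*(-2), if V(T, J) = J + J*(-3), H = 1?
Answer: -20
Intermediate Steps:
B = 5 (B = 5*1 = 5)
V(T, J) = -2*J (V(T, J) = J - 3*J = -2*J)
(V(B, -5)*H)*(-2) = (-2*(-5)*1)*(-2) = (10*1)*(-2) = 10*(-2) = -20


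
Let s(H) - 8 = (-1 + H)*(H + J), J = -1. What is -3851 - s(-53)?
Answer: -6775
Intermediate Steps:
s(H) = 8 + (-1 + H)² (s(H) = 8 + (-1 + H)*(H - 1) = 8 + (-1 + H)*(-1 + H) = 8 + (-1 + H)²)
-3851 - s(-53) = -3851 - (9 + (-53)² - 2*(-53)) = -3851 - (9 + 2809 + 106) = -3851 - 1*2924 = -3851 - 2924 = -6775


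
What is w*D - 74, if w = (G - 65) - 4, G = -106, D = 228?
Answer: -39974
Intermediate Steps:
w = -175 (w = (-106 - 65) - 4 = -171 - 4 = -175)
w*D - 74 = -175*228 - 74 = -39900 - 74 = -39974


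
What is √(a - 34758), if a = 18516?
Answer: I*√16242 ≈ 127.44*I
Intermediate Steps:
√(a - 34758) = √(18516 - 34758) = √(-16242) = I*√16242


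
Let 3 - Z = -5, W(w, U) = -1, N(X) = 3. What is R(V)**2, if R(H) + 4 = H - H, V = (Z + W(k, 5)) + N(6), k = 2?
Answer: 16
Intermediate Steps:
Z = 8 (Z = 3 - 1*(-5) = 3 + 5 = 8)
V = 10 (V = (8 - 1) + 3 = 7 + 3 = 10)
R(H) = -4 (R(H) = -4 + (H - H) = -4 + 0 = -4)
R(V)**2 = (-4)**2 = 16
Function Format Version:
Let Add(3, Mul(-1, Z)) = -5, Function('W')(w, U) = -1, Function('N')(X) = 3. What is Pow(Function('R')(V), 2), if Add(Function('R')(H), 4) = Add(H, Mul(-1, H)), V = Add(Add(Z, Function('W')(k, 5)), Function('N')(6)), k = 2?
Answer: 16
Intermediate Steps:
Z = 8 (Z = Add(3, Mul(-1, -5)) = Add(3, 5) = 8)
V = 10 (V = Add(Add(8, -1), 3) = Add(7, 3) = 10)
Function('R')(H) = -4 (Function('R')(H) = Add(-4, Add(H, Mul(-1, H))) = Add(-4, 0) = -4)
Pow(Function('R')(V), 2) = Pow(-4, 2) = 16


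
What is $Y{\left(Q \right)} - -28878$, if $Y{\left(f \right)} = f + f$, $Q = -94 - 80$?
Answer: $28530$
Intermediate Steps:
$Q = -174$ ($Q = -94 - 80 = -174$)
$Y{\left(f \right)} = 2 f$
$Y{\left(Q \right)} - -28878 = 2 \left(-174\right) - -28878 = -348 + 28878 = 28530$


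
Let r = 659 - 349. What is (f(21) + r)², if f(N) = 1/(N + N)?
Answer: 169546441/1764 ≈ 96115.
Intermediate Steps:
f(N) = 1/(2*N)
r = 310
(f(21) + r)² = ((½)/21 + 310)² = ((½)*(1/21) + 310)² = (1/42 + 310)² = (13021/42)² = 169546441/1764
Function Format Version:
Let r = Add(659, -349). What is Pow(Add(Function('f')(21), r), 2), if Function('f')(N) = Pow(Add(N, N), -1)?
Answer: Rational(169546441, 1764) ≈ 96115.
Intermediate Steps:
Function('f')(N) = Mul(Rational(1, 2), Pow(N, -1)) (Function('f')(N) = Pow(Mul(2, N), -1) = Mul(Rational(1, 2), Pow(N, -1)))
r = 310
Pow(Add(Function('f')(21), r), 2) = Pow(Add(Mul(Rational(1, 2), Pow(21, -1)), 310), 2) = Pow(Add(Mul(Rational(1, 2), Rational(1, 21)), 310), 2) = Pow(Add(Rational(1, 42), 310), 2) = Pow(Rational(13021, 42), 2) = Rational(169546441, 1764)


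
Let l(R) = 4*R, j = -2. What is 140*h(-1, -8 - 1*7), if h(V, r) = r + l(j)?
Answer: -3220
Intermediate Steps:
h(V, r) = -8 + r (h(V, r) = r + 4*(-2) = r - 8 = -8 + r)
140*h(-1, -8 - 1*7) = 140*(-8 + (-8 - 1*7)) = 140*(-8 + (-8 - 7)) = 140*(-8 - 15) = 140*(-23) = -3220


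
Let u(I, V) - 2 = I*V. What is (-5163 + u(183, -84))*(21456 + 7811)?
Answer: -600939311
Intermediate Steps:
u(I, V) = 2 + I*V
(-5163 + u(183, -84))*(21456 + 7811) = (-5163 + (2 + 183*(-84)))*(21456 + 7811) = (-5163 + (2 - 15372))*29267 = (-5163 - 15370)*29267 = -20533*29267 = -600939311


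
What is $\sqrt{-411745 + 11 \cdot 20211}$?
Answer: $4 i \sqrt{11839} \approx 435.23 i$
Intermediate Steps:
$\sqrt{-411745 + 11 \cdot 20211} = \sqrt{-411745 + 222321} = \sqrt{-189424} = 4 i \sqrt{11839}$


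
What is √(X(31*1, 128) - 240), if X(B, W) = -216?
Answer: 2*I*√114 ≈ 21.354*I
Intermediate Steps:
√(X(31*1, 128) - 240) = √(-216 - 240) = √(-456) = 2*I*√114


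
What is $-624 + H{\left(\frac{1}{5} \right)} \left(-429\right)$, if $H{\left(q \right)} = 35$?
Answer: $-15639$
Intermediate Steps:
$-624 + H{\left(\frac{1}{5} \right)} \left(-429\right) = -624 + 35 \left(-429\right) = -624 - 15015 = -15639$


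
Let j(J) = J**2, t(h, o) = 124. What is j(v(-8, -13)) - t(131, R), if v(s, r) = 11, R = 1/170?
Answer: -3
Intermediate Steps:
R = 1/170 ≈ 0.0058824
j(v(-8, -13)) - t(131, R) = 11**2 - 1*124 = 121 - 124 = -3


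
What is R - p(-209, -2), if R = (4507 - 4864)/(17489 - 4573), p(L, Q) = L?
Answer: 2699087/12916 ≈ 208.97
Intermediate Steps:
R = -357/12916 ≈ -0.027640
R - p(-209, -2) = -357/12916 - 1*(-209) = -357/12916 + 209 = 2699087/12916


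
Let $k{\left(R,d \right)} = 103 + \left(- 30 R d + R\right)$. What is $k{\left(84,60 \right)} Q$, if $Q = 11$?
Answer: $-1661143$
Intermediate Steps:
$k{\left(R,d \right)} = 103 + R - 30 R d$ ($k{\left(R,d \right)} = 103 - \left(- R + 30 R d\right) = 103 + R - 30 R d$)
$k{\left(84,60 \right)} Q = \left(103 + 84 - 2520 \cdot 60\right) 11 = \left(103 + 84 - 151200\right) 11 = \left(-151013\right) 11 = -1661143$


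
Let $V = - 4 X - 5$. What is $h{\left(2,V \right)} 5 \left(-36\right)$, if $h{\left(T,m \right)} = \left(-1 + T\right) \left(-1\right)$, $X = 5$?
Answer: $180$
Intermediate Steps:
$V = -25$ ($V = \left(-4\right) 5 - 5 = -20 - 5 = -25$)
$h{\left(T,m \right)} = 1 - T$
$h{\left(2,V \right)} 5 \left(-36\right) = \left(1 - 2\right) 5 \left(-36\right) = \left(-1\right) 5 \left(-36\right) = \left(-5\right) \left(-36\right) = 180$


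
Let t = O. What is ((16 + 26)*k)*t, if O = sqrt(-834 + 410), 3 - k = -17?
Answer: 1680*I*sqrt(106) ≈ 17297.0*I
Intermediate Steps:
k = 20 (k = 3 - 1*(-17) = 3 + 17 = 20)
O = 2*I*sqrt(106) (O = sqrt(-424) = 2*I*sqrt(106) ≈ 20.591*I)
t = 2*I*sqrt(106) ≈ 20.591*I
((16 + 26)*k)*t = ((16 + 26)*20)*(2*I*sqrt(106)) = (42*20)*(2*I*sqrt(106)) = 840*(2*I*sqrt(106)) = 1680*I*sqrt(106)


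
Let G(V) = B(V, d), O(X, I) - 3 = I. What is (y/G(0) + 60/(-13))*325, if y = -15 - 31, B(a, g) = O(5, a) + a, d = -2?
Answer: -19450/3 ≈ -6483.3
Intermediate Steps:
O(X, I) = 3 + I
B(a, g) = 3 + 2*a (B(a, g) = (3 + a) + a = 3 + 2*a)
G(V) = 3 + 2*V
y = -46
(y/G(0) + 60/(-13))*325 = (-46/(3 + 2*0) + 60/(-13))*325 = (-46/(3 + 0) + 60*(-1/13))*325 = (-46/3 - 60/13)*325 = -778/39*325 = -19450/3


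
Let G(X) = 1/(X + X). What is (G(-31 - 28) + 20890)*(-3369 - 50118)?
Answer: -131846471253/118 ≈ -1.1173e+9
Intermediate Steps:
G(X) = 1/(2*X)
(G(-31 - 28) + 20890)*(-3369 - 50118) = (1/(2*(-31 - 28)) + 20890)*(-3369 - 50118) = ((½)/(-59) + 20890)*(-53487) = ((½)*(-1/59) + 20890)*(-53487) = (-1/118 + 20890)*(-53487) = (2465019/118)*(-53487) = -131846471253/118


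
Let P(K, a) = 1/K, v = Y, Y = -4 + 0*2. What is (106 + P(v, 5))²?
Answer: 178929/16 ≈ 11183.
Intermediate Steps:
Y = -4 (Y = -4 + 0 = -4)
v = -4
(106 + P(v, 5))² = (106 + 1/(-4))² = (106 - ¼)² = (423/4)² = 178929/16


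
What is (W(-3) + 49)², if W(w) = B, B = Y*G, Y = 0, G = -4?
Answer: 2401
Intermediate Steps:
B = 0 (B = 0*(-4) = 0)
W(w) = 0
(W(-3) + 49)² = (0 + 49)² = 49² = 2401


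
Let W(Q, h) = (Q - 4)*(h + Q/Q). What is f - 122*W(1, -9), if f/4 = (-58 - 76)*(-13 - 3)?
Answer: 5648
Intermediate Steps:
W(Q, h) = (1 + h)*(-4 + Q) (W(Q, h) = (-4 + Q)*(h + 1) = (-4 + Q)*(1 + h) = (1 + h)*(-4 + Q))
f = 8576 (f = 4*((-58 - 76)*(-13 - 3)) = 4*(-134*(-16)) = 4*2144 = 8576)
f - 122*W(1, -9) = 8576 - 122*(-4 + 1 - 4*(-9) + 1*(-9)) = 8576 - 122*(-4 + 1 + 36 - 9) = 8576 - 122*24 = 8576 - 2928 = 5648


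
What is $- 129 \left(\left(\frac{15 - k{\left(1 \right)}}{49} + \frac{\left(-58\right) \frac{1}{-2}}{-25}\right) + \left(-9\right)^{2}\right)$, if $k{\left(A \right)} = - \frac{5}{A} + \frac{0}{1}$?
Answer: $- \frac{12681216}{1225} \approx -10352.0$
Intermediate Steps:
$k{\left(A \right)} = - \frac{5}{A}$ ($k{\left(A \right)} = - \frac{5}{A} + 0 \cdot 1 = - \frac{5}{A} + 0 = - \frac{5}{A}$)
$- 129 \left(\left(\frac{15 - k{\left(1 \right)}}{49} + \frac{\left(-58\right) \frac{1}{-2}}{-25}\right) + \left(-9\right)^{2}\right) = - 129 \left(\left(\frac{15 - - \frac{5}{1}}{49} + \frac{\left(-58\right) \frac{1}{-2}}{-25}\right) + \left(-9\right)^{2}\right) = - 129 \left(\left(\left(15 - \left(-5\right) 1\right) \frac{1}{49} + \left(-58\right) \left(- \frac{1}{2}\right) \left(- \frac{1}{25}\right)\right) + 81\right) = - 129 \left(\left(\left(15 - -5\right) \frac{1}{49} + 29 \left(- \frac{1}{25}\right)\right) + 81\right) = - 129 \left(\left(\left(15 + 5\right) \frac{1}{49} - \frac{29}{25}\right) + 81\right) = - 129 \left(\left(20 \cdot \frac{1}{49} - \frac{29}{25}\right) + 81\right) = - 129 \left(\left(\frac{20}{49} - \frac{29}{25}\right) + 81\right) = - 129 \left(- \frac{921}{1225} + 81\right) = \left(-129\right) \frac{98304}{1225} = - \frac{12681216}{1225}$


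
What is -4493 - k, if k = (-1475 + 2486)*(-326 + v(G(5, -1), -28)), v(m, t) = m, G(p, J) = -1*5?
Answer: 330148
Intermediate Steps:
G(p, J) = -5
k = -334641 (k = (-1475 + 2486)*(-326 - 5) = 1011*(-331) = -334641)
-4493 - k = -4493 - 1*(-334641) = -4493 + 334641 = 330148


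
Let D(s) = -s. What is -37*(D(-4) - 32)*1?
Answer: 1036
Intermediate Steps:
-37*(D(-4) - 32)*1 = -37*(-1*(-4) - 32)*1 = -37*(4 - 32)*1 = -37*(-28)*1 = 1036*1 = 1036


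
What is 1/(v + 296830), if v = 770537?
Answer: 1/1067367 ≈ 9.3689e-7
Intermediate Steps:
1/(v + 296830) = 1/(770537 + 296830) = 1/1067367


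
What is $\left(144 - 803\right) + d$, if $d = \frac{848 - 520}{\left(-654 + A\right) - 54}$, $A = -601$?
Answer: $- \frac{862959}{1309} \approx -659.25$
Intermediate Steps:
$d = - \frac{328}{1309}$ ($d = \frac{848 - 520}{\left(-654 - 601\right) - 54} = \frac{328}{-1255 - 54} = \frac{328}{-1309} = 328 \left(- \frac{1}{1309}\right) = - \frac{328}{1309} \approx -0.25057$)
$\left(144 - 803\right) + d = \left(144 - 803\right) - \frac{328}{1309} = -659 - \frac{328}{1309} = - \frac{862959}{1309}$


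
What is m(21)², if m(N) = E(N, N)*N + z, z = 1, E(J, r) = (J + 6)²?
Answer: 234396100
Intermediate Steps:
E(J, r) = (6 + J)²
m(N) = 1 + N*(6 + N)² (m(N) = (6 + N)²*N + 1 = N*(6 + N)² + 1 = 1 + N*(6 + N)²)
m(21)² = (1 + 21*(6 + 21)²)² = (1 + 21*27²)² = (1 + 21*729)² = (1 + 15309)² = 15310² = 234396100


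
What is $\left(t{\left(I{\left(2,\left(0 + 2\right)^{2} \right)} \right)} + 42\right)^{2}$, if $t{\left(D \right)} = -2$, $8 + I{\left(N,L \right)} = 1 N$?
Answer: $1600$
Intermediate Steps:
$I{\left(N,L \right)} = -8 + N$ ($I{\left(N,L \right)} = -8 + 1 N = -8 + N$)
$\left(t{\left(I{\left(2,\left(0 + 2\right)^{2} \right)} \right)} + 42\right)^{2} = \left(-2 + 42\right)^{2} = 40^{2} = 1600$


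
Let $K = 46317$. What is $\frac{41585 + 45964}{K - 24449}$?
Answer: $\frac{1137}{284} \approx 4.0035$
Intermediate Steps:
$\frac{41585 + 45964}{K - 24449} = \frac{41585 + 45964}{46317 - 24449} = \frac{87549}{21868} = 87549 \cdot \frac{1}{21868} = \frac{1137}{284}$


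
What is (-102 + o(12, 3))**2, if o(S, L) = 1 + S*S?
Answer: 1849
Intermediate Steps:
o(S, L) = 1 + S**2
(-102 + o(12, 3))**2 = (-102 + (1 + 12**2))**2 = (-102 + (1 + 144))**2 = (-102 + 145)**2 = 43**2 = 1849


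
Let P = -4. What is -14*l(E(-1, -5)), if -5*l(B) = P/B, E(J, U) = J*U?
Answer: -56/25 ≈ -2.2400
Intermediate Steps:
l(B) = 4/(5*B) (l(B) = -(-4)/(5*B) = 4/(5*B))
-14*l(E(-1, -5)) = -56/(5*((-1*(-5)))) = -56/(5*5) = -14*4/25 = -56/25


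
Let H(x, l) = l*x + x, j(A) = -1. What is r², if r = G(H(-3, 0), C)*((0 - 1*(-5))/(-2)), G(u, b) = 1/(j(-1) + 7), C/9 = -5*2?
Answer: 25/144 ≈ 0.17361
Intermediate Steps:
H(x, l) = x + l*x
C = -90 (C = 9*(-5*2) = 9*(-10) = -90)
G(u, b) = ⅙ (G(u, b) = 1/(-1 + 7) = 1/6 = ⅙)
r = -5/12 (r = ((0 - 1*(-5))/(-2))/6 = ((0 + 5)*(-½))/6 = (5*(-½))/6 = (⅙)*(-5/2) = -5/12 ≈ -0.41667)
r² = (-5/12)² = 25/144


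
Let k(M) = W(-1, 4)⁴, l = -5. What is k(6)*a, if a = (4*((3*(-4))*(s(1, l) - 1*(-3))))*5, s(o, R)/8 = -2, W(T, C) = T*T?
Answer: 3120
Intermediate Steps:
W(T, C) = T²
s(o, R) = -16 (s(o, R) = 8*(-2) = -16)
k(M) = 1 (k(M) = ((-1)²)⁴ = 1⁴ = 1)
a = 3120 (a = (4*((3*(-4))*(-16 - 1*(-3))))*5 = (4*(-12*(-16 + 3)))*5 = (4*(-12*(-13)))*5 = (4*156)*5 = 624*5 = 3120)
k(6)*a = 1*3120 = 3120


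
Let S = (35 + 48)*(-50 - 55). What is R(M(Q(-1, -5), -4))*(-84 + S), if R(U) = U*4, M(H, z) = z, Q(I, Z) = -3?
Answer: 140784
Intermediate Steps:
R(U) = 4*U
S = -8715 (S = 83*(-105) = -8715)
R(M(Q(-1, -5), -4))*(-84 + S) = (4*(-4))*(-84 - 8715) = -16*(-8799) = 140784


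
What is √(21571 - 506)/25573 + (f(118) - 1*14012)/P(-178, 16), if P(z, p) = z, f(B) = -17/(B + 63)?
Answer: 2536189/32218 + √21065/25573 ≈ 78.725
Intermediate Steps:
f(B) = -17/(63 + B)
√(21571 - 506)/25573 + (f(118) - 1*14012)/P(-178, 16) = √(21571 - 506)/25573 + (-17/(63 + 118) - 1*14012)/(-178) = √21065*(1/25573) + (-17/181 - 14012)*(-1/178) = √21065/25573 + (-17*1/181 - 14012)*(-1/178) = √21065/25573 + (-17/181 - 14012)*(-1/178) = √21065/25573 - 2536189/181*(-1/178) = √21065/25573 + 2536189/32218 = 2536189/32218 + √21065/25573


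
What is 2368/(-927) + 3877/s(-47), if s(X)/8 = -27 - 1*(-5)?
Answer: -4010747/163152 ≈ -24.583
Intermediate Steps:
s(X) = -176 (s(X) = 8*(-27 - 1*(-5)) = 8*(-27 + 5) = 8*(-22) = -176)
2368/(-927) + 3877/s(-47) = 2368/(-927) + 3877/(-176) = 2368*(-1/927) + 3877*(-1/176) = -2368/927 - 3877/176 = -4010747/163152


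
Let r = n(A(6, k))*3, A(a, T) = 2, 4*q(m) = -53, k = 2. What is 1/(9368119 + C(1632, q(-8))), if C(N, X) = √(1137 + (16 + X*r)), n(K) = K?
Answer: 18736238/175523307194175 - √4294/175523307194175 ≈ 1.0674e-7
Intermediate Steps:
q(m) = -53/4 (q(m) = (¼)*(-53) = -53/4)
r = 6 (r = 2*3 = 6)
C(N, X) = √(1153 + 6*X) (C(N, X) = √(1137 + (16 + X*6)) = √(1137 + (16 + 6*X)) = √(1153 + 6*X))
1/(9368119 + C(1632, q(-8))) = 1/(9368119 + √(1153 + 6*(-53/4))) = 1/(9368119 + √(1153 - 159/2)) = 1/(9368119 + √(2147/2)) = 1/(9368119 + √4294/2)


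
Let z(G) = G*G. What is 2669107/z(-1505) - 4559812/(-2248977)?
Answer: 2332978346977/727712732775 ≈ 3.2059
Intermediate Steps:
z(G) = G²
2669107/z(-1505) - 4559812/(-2248977) = 2669107/((-1505)²) - 4559812/(-2248977) = 2669107/2265025 - 4559812*(-1/2248977) = 2669107*(1/2265025) + 4559812/2248977 = 381301/323575 + 4559812/2248977 = 2332978346977/727712732775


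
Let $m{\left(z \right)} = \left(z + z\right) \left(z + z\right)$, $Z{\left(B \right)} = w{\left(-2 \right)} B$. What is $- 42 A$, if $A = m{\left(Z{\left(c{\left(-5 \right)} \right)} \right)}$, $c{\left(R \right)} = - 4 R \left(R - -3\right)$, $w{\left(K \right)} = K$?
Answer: $-1075200$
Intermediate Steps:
$c{\left(R \right)} = - 4 R \left(3 + R\right)$ ($c{\left(R \right)} = - 4 R \left(R + 3\right) = - 4 R \left(3 + R\right)$)
$Z{\left(B \right)} = - 2 B$
$m{\left(z \right)} = 4 z^{2}$ ($m{\left(z \right)} = 2 z 2 z = 4 z^{2}$)
$A = 25600$ ($A = 4 \left(- 2 \left(\left(-4\right) \left(-5\right) \left(3 - 5\right)\right)\right)^{2} = 4 \left(- 2 \left(\left(-4\right) \left(-5\right) \left(-2\right)\right)\right)^{2} = 4 \left(\left(-2\right) \left(-40\right)\right)^{2} = 4 \cdot 80^{2} = 4 \cdot 6400 = 25600$)
$- 42 A = \left(-42\right) 25600 = -1075200$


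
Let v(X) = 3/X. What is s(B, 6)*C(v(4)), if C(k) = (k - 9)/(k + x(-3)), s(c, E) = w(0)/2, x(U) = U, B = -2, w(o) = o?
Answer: 0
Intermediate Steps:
s(c, E) = 0 (s(c, E) = 0/2 = 0*(½) = 0)
C(k) = (-9 + k)/(-3 + k) (C(k) = (k - 9)/(k - 3) = (-9 + k)/(-3 + k))
s(B, 6)*C(v(4)) = 0*((-9 + 3/4)/(-3 + 3/4)) = 0*((-9 + 3*(¼))/(-3 + 3*(¼))) = 0*((-9 + ¾)/(-3 + ¾)) = 0*(-33/4/(-9/4)) = 0*(-4/9*(-33/4)) = 0*(11/3) = 0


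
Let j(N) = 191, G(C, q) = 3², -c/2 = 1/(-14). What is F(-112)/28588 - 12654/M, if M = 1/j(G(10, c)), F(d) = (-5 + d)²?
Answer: -69094723743/28588 ≈ -2.4169e+6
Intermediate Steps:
c = ⅐ (c = -2/(-14) = -2*(-1)/14 = -2*(-1/14) = ⅐ ≈ 0.14286)
G(C, q) = 9
M = 1/191 ≈ 0.0052356
F(-112)/28588 - 12654/M = (-5 - 112)²/28588 - 12654/1/191 = (-117)²*(1/28588) - 12654*191 = 13689*(1/28588) - 2416914 = 13689/28588 - 2416914 = -69094723743/28588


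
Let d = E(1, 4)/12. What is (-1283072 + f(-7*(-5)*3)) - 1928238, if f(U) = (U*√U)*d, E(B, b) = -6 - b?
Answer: -3211310 - 175*√105/2 ≈ -3.2122e+6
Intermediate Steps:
d = -⅚ (d = (-6 - 1*4)/12 = (-6 - 4)*(1/12) = -10*1/12 = -⅚ ≈ -0.83333)
f(U) = -5*U^(3/2)/6 (f(U) = (U*√U)*(-⅚) = U^(3/2)*(-⅚) = -5*U^(3/2)/6)
(-1283072 + f(-7*(-5)*3)) - 1928238 = (-1283072 - 5*3*√3*(35*√35)/6) - 1928238 = (-1283072 - 5*105*√105/6) - 1928238 = (-1283072 - 175*√105/2) - 1928238 = -3211310 - 175*√105/2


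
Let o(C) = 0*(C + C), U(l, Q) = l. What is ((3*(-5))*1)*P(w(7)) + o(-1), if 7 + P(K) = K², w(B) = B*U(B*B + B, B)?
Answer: -2304855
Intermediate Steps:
o(C) = 0 (o(C) = 0*(2*C) = 0)
w(B) = B*(B + B²) (w(B) = B*(B*B + B) = B*(B² + B) = B*(B + B²))
P(K) = -7 + K²
((3*(-5))*1)*P(w(7)) + o(-1) = ((3*(-5))*1)*(-7 + (7²*(1 + 7))²) + 0 = (-15*1)*(-7 + (49*8)²) + 0 = -15*(-7 + 392²) + 0 = -15*(-7 + 153664) + 0 = -15*153657 + 0 = -2304855 + 0 = -2304855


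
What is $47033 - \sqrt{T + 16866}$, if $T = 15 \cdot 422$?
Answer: $47033 - 2 \sqrt{5799} \approx 46881.0$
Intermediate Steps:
$T = 6330$
$47033 - \sqrt{T + 16866} = 47033 - \sqrt{6330 + 16866} = 47033 - \sqrt{23196} = 47033 - 2 \sqrt{5799}$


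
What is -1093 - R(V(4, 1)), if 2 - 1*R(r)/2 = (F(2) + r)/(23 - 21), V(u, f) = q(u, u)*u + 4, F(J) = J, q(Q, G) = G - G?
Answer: -1091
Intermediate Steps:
q(Q, G) = 0
V(u, f) = 4 (V(u, f) = 0*u + 4 = 0 + 4 = 4)
R(r) = 2 - r (R(r) = 4 - 2*(2 + r)/(23 - 21) = 4 - 2*(2 + r)/2 = 4 - 2*(1 + r/2) = 4 + (-2 - r) = 2 - r)
-1093 - R(V(4, 1)) = -1093 - (2 - 1*4) = -1093 - (2 - 4) = -1093 - 1*(-2) = -1093 + 2 = -1091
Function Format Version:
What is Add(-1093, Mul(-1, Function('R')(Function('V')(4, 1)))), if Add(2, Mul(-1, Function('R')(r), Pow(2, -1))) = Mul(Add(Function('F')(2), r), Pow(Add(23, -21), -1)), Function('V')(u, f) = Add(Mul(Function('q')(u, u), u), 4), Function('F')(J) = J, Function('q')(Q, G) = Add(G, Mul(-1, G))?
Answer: -1091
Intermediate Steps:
Function('q')(Q, G) = 0
Function('V')(u, f) = 4 (Function('V')(u, f) = Add(Mul(0, u), 4) = Add(0, 4) = 4)
Function('R')(r) = Add(2, Mul(-1, r)) (Function('R')(r) = Add(4, Mul(-2, Mul(Add(2, r), Pow(Add(23, -21), -1)))) = Add(4, Mul(-2, Mul(Add(2, r), Pow(2, -1)))) = Add(4, Mul(-2, Mul(Add(2, r), Rational(1, 2)))) = Add(4, Mul(-2, Add(1, Mul(Rational(1, 2), r)))) = Add(4, Add(-2, Mul(-1, r))) = Add(2, Mul(-1, r)))
Add(-1093, Mul(-1, Function('R')(Function('V')(4, 1)))) = Add(-1093, Mul(-1, Add(2, Mul(-1, 4)))) = Add(-1093, Mul(-1, Add(2, -4))) = Add(-1093, Mul(-1, -2)) = Add(-1093, 2) = -1091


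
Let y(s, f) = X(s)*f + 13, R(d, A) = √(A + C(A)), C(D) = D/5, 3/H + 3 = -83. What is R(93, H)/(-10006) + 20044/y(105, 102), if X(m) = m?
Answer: 20044/10723 - 3*I*√215/2151290 ≈ 1.8693 - 2.0448e-5*I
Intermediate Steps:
H = -3/86 (H = 3/(-3 - 83) = 3/(-86) = 3*(-1/86) = -3/86 ≈ -0.034884)
C(D) = D/5 (C(D) = D*(⅕) = D/5)
R(d, A) = √30*√A/5 (R(d, A) = √(A + A/5) = √(6*A/5) = √30*√A/5)
y(s, f) = 13 + f*s (y(s, f) = s*f + 13 = f*s + 13 = 13 + f*s)
R(93, H)/(-10006) + 20044/y(105, 102) = (√30*√(-3/86)/5)/(-10006) + 20044/(13 + 102*105) = (√30*(I*√258/86)/5)*(-1/10006) + 20044/(13 + 10710) = (3*I*√215/215)*(-1/10006) + 20044/10723 = -3*I*√215/2151290 + 20044*(1/10723) = -3*I*√215/2151290 + 20044/10723 = 20044/10723 - 3*I*√215/2151290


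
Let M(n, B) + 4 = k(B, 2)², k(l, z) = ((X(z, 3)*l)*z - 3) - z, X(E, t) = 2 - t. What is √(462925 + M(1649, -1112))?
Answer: √5386882 ≈ 2321.0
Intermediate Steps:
k(l, z) = -3 - z - l*z (k(l, z) = (((2 - 1*3)*l)*z - 3) - z = (((2 - 3)*l)*z - 3) - z = ((-l)*z - 3) - z = (-l*z - 3) - z = (-3 - l*z) - z = -3 - z - l*z)
M(n, B) = -4 + (-5 - 2*B)² (M(n, B) = -4 + (-3 - 1*2 - 1*B*2)² = -4 + (-3 - 2 - 2*B)² = -4 + (-5 - 2*B)²)
√(462925 + M(1649, -1112)) = √(462925 + (-4 + (5 + 2*(-1112))²)) = √(462925 + (-4 + (5 - 2224)²)) = √(462925 + (-4 + (-2219)²)) = √(462925 + (-4 + 4923961)) = √(462925 + 4923957) = √5386882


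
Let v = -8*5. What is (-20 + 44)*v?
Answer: -960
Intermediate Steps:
v = -40
(-20 + 44)*v = (-20 + 44)*(-40) = 24*(-40) = -960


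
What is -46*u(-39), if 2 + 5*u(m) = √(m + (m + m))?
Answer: 92/5 - 138*I*√13/5 ≈ 18.4 - 99.513*I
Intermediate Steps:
u(m) = -⅖ + √3*√m/5 (u(m) = -⅖ + √(m + (m + m))/5 = -⅖ + √(m + 2*m)/5 = -⅖ + √(3*m)/5 = -⅖ + (√3*√m)/5 = -⅖ + √3*√m/5)
-46*u(-39) = -46*(-⅖ + √3*√(-39)/5) = -46*(-⅖ + √3*(I*√39)/5) = -46*(-⅖ + 3*I*√13/5) = 92/5 - 138*I*√13/5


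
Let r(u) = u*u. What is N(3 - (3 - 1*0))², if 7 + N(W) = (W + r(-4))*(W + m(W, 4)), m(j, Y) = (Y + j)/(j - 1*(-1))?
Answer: 3249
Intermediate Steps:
m(j, Y) = (Y + j)/(1 + j) (m(j, Y) = (Y + j)/(j + 1) = (Y + j)/(1 + j))
r(u) = u²
N(W) = -7 + (16 + W)*(W + (4 + W)/(1 + W)) (N(W) = -7 + (W + (-4)²)*(W + (4 + W)/(1 + W)) = -7 + (W + 16)*(W + (4 + W)/(1 + W)) = -7 + (16 + W)*(W + (4 + W)/(1 + W)))
N(3 - (3 - 1*0))² = ((57 + (3 - (3 - 1*0))³ + 18*(3 - (3 - 1*0))² + 29*(3 - (3 - 1*0)))/(1 + (3 - (3 - 1*0))))² = ((57 + (3 - (3 + 0))³ + 18*(3 - (3 + 0))² + 29*(3 - (3 + 0)))/(1 + (3 - (3 + 0))))² = ((57 + (3 - 1*3)³ + 18*(3 - 1*3)² + 29*(3 - 1*3))/(1 + (3 - 1*3)))² = ((57 + (3 - 3)³ + 18*(3 - 3)² + 29*(3 - 3))/(1 + (3 - 3)))² = ((57 + 0³ + 18*0² + 29*0)/(1 + 0))² = ((57 + 0 + 18*0 + 0)/1)² = (1*(57 + 0 + 0 + 0))² = (1*57)² = 57² = 3249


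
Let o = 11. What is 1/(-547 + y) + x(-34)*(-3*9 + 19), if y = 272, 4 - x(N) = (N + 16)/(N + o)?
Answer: -162823/6325 ≈ -25.743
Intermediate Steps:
x(N) = 4 - (16 + N)/(11 + N) (x(N) = 4 - (N + 16)/(N + 11) = 4 - (16 + N)/(11 + N))
1/(-547 + y) + x(-34)*(-3*9 + 19) = 1/(-547 + 272) + ((28 + 3*(-34))/(11 - 34))*(-3*9 + 19) = 1/(-275) + ((28 - 102)/(-23))*(-27 + 19) = -1/275 - 1/23*(-74)*(-8) = -1/275 + (74/23)*(-8) = -1/275 - 592/23 = -162823/6325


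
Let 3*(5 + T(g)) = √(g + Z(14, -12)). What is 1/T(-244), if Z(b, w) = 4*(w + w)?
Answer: -9/113 - 6*I*√85/565 ≈ -0.079646 - 0.097907*I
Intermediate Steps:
Z(b, w) = 8*w (Z(b, w) = 4*(2*w) = 8*w)
T(g) = -5 + √(-96 + g)/3 (T(g) = -5 + √(g + 8*(-12))/3 = -5 + √(g - 96)/3 = -5 + √(-96 + g)/3)
1/T(-244) = 1/(-5 + √(-96 - 244)/3) = 1/(-5 + √(-340)/3) = 1/(-5 + (2*I*√85)/3) = 1/(-5 + 2*I*√85/3)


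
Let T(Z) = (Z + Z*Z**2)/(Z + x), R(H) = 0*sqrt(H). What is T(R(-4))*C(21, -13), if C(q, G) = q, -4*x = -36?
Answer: 0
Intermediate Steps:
x = 9 (x = -1/4*(-36) = 9)
R(H) = 0
T(Z) = (Z + Z**3)/(9 + Z) (T(Z) = (Z + Z*Z**2)/(Z + 9) = (Z + Z**3)/(9 + Z))
T(R(-4))*C(21, -13) = ((0 + 0**3)/(9 + 0))*21 = ((0 + 0)/9)*21 = ((1/9)*0)*21 = 0*21 = 0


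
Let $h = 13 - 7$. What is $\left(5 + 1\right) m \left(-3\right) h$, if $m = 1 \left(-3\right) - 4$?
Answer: $756$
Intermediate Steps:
$m = -7$ ($m = -3 - 4 = -7$)
$h = 6$ ($h = 13 - 7 = 6$)
$\left(5 + 1\right) m \left(-3\right) h = \left(5 + 1\right) \left(-7\right) \left(-3\right) 6 = 6 \left(-7\right) \left(-3\right) 6 = \left(-42\right) \left(-3\right) 6 = 126 \cdot 6 = 756$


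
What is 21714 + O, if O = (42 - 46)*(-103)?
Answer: 22126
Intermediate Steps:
O = 412 (O = -4*(-103) = 412)
21714 + O = 21714 + 412 = 22126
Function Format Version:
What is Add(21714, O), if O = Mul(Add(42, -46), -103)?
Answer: 22126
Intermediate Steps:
O = 412 (O = Mul(-4, -103) = 412)
Add(21714, O) = Add(21714, 412) = 22126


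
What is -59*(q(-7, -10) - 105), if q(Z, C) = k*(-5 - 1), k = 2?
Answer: 6903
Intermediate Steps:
q(Z, C) = -12 (q(Z, C) = 2*(-5 - 1) = 2*(-6) = -12)
-59*(q(-7, -10) - 105) = -59*(-12 - 105) = -59*(-117) = 6903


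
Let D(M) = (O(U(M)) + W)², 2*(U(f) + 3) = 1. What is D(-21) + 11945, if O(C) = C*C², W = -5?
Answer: 791705/64 ≈ 12370.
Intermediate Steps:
U(f) = -5/2 (U(f) = -3 + (½)*1 = -3 + ½ = -5/2)
O(C) = C³
D(M) = 27225/64 (D(M) = ((-5/2)³ - 5)² = (-125/8 - 5)² = (-165/8)² = 27225/64)
D(-21) + 11945 = 27225/64 + 11945 = 791705/64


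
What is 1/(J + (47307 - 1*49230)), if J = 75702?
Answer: 1/73779 ≈ 1.3554e-5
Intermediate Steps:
1/(J + (47307 - 1*49230)) = 1/(75702 + (47307 - 1*49230)) = 1/(75702 + (47307 - 49230)) = 1/(75702 - 1923) = 1/73779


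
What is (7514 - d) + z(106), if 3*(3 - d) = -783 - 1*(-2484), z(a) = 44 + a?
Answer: 8228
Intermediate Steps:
d = -564 (d = 3 - (-783 - 1*(-2484))/3 = 3 - (-783 + 2484)/3 = 3 - 1/3*1701 = 3 - 567 = -564)
(7514 - d) + z(106) = (7514 - 1*(-564)) + (44 + 106) = (7514 + 564) + 150 = 8078 + 150 = 8228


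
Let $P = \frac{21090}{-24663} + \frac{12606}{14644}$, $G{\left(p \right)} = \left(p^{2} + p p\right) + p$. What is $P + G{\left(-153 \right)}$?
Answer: $\frac{2808960913033}{60194162} \approx 46665.0$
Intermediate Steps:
$G{\left(p \right)} = p + 2 p^{2}$ ($G{\left(p \right)} = \left(p^{2} + p^{2}\right) + p = 2 p^{2} + p = p + 2 p^{2}$)
$P = \frac{343303}{60194162}$ ($P = 21090 \left(- \frac{1}{24663}\right) + 12606 \cdot \frac{1}{14644} = - \frac{7030}{8221} + \frac{6303}{7322} = \frac{343303}{60194162} \approx 0.0057033$)
$P + G{\left(-153 \right)} = \frac{343303}{60194162} - 153 \left(1 + 2 \left(-153\right)\right) = \frac{343303}{60194162} - 153 \left(1 - 306\right) = \frac{343303}{60194162} - -46665 = \frac{343303}{60194162} + 46665 = \frac{2808960913033}{60194162}$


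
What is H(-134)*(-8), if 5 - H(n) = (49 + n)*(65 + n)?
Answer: 46880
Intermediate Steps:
H(n) = 5 - (49 + n)*(65 + n)
H(-134)*(-8) = (-3180 - 1*(-134)² - 114*(-134))*(-8) = (-3180 - 1*17956 + 15276)*(-8) = (-3180 - 17956 + 15276)*(-8) = -5860*(-8) = 46880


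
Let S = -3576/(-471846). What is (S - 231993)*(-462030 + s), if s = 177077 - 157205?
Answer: 8066801702738886/78641 ≈ 1.0258e+11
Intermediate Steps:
s = 19872
S = 596/78641 (S = -3576*(-1/471846) = 596/78641 ≈ 0.0075787)
(S - 231993)*(-462030 + s) = (596/78641 - 231993)*(-462030 + 19872) = -18244160917/78641*(-442158) = 8066801702738886/78641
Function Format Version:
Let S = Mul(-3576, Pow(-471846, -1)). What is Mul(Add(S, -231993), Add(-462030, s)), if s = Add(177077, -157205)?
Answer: Rational(8066801702738886, 78641) ≈ 1.0258e+11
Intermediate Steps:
s = 19872
S = Rational(596, 78641) (S = Mul(-3576, Rational(-1, 471846)) = Rational(596, 78641) ≈ 0.0075787)
Mul(Add(S, -231993), Add(-462030, s)) = Mul(Add(Rational(596, 78641), -231993), Add(-462030, 19872)) = Mul(Rational(-18244160917, 78641), -442158) = Rational(8066801702738886, 78641)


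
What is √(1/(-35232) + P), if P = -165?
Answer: I*√12800844762/8808 ≈ 12.845*I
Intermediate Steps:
√(1/(-35232) + P) = √(1/(-35232) - 165) = √(-1/35232 - 165) = √(-5813281/35232) = I*√12800844762/8808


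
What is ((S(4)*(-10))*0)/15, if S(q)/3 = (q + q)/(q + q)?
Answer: 0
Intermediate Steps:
S(q) = 3 (S(q) = 3*((q + q)/(q + q)) = 3*((2*q)/((2*q))) = 3*((2*q)*(1/(2*q))) = 3*1 = 3)
((S(4)*(-10))*0)/15 = ((3*(-10))*0)/15 = (-30*0)/15 = (1/15)*0 = 0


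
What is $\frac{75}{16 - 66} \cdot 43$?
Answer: $- \frac{129}{2} \approx -64.5$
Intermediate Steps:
$\frac{75}{16 - 66} \cdot 43 = \frac{75}{-50} \cdot 43 = 75 \left(- \frac{1}{50}\right) 43 = \left(- \frac{3}{2}\right) 43 = - \frac{129}{2}$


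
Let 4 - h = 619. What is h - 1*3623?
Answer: -4238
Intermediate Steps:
h = -615 (h = 4 - 1*619 = 4 - 619 = -615)
h - 1*3623 = -615 - 1*3623 = -615 - 3623 = -4238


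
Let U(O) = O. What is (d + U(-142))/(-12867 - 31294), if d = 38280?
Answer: -38138/44161 ≈ -0.86361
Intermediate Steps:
(d + U(-142))/(-12867 - 31294) = (38280 - 142)/(-12867 - 31294) = 38138/(-44161) = 38138*(-1/44161) = -38138/44161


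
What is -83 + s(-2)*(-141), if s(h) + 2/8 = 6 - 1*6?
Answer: -191/4 ≈ -47.750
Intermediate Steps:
s(h) = -¼ (s(h) = -¼ + (6 - 1*6) = -¼ + (6 - 6) = -¼ + 0 = -¼)
-83 + s(-2)*(-141) = -83 - ¼*(-141) = -83 + 141/4 = -191/4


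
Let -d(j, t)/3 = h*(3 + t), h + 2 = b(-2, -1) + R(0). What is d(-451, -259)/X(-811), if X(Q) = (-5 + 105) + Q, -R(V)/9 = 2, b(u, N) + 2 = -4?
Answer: 6656/237 ≈ 28.084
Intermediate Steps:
b(u, N) = -6 (b(u, N) = -2 - 4 = -6)
R(V) = -18 (R(V) = -9*2 = -18)
h = -26 (h = -2 + (-6 - 18) = -2 - 24 = -26)
d(j, t) = 234 + 78*t (d(j, t) = -(-78)*(3 + t) = -3*(-78 - 26*t) = 234 + 78*t)
X(Q) = 100 + Q
d(-451, -259)/X(-811) = (234 + 78*(-259))/(100 - 811) = (234 - 20202)/(-711) = -19968*(-1/711) = 6656/237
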